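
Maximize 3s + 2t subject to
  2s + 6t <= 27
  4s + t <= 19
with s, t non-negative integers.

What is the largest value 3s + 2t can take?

(s,t)=(4,3): 2·4+6·3=26≤27, 4·4+1·3=19≤19, objective 18.
(s,t)=(4,2): 2·4+6·2=20≤27, 4·4+1·2=18≤19, objective 16.
(s,t)=(3,3): 2·3+6·3=24≤27, 4·3+1·3=15≤19, objective 15.
The best lattice point is (4,3), giving 18.

18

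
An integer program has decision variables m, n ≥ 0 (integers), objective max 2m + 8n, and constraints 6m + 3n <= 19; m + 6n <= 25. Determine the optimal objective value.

34

(m,n)=(1,4): 6·1+3·4=18≤19, 1·1+6·4=25≤25, objective 34.
(m,n)=(0,4): 6·0+3·4=12≤19, 1·0+6·4=24≤25, objective 32.
(m,n)=(1,3): 6·1+3·3=15≤19, 1·1+6·3=19≤25, objective 26.
(m,n)=(0,3): 6·0+3·3=9≤19, 1·0+6·3=18≤25, objective 24.
Maximum is 34 at (m,n)=(1,4).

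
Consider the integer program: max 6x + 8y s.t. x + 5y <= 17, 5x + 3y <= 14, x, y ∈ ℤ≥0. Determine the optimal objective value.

The continuous relaxation peaks at (0.864, 3.23) with value 31.00; rounding to a feasible lattice point costs some objective.
(x,y)=(1,3): 1·1+5·3=16≤17, 5·1+3·3=14≤14, objective 30.
(x,y)=(0,3): 1·0+5·3=15≤17, 5·0+3·3=9≤14, objective 24.
Maximum is 30 at (x,y)=(1,3).

30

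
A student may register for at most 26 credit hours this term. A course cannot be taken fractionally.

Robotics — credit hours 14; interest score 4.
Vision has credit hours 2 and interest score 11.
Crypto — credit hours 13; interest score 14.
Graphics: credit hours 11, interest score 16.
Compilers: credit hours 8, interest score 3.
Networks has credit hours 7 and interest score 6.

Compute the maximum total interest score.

This is an integer program with binary decision variables.
Vision + Crypto + Graphics: credit hours 2 + 13 + 11 = 26 ≤ 26, interest score 11 + 14 + 16 = 41.
Vision + Crypto + Networks: credit hours 2 + 13 + 7 = 22 ≤ 26, interest score 11 + 14 + 6 = 31.
Vision + Graphics + Networks: credit hours 2 + 11 + 7 = 20 ≤ 26, interest score 11 + 16 + 6 = 33.
Best is Vision, Crypto, and Graphics with total interest score 41.

41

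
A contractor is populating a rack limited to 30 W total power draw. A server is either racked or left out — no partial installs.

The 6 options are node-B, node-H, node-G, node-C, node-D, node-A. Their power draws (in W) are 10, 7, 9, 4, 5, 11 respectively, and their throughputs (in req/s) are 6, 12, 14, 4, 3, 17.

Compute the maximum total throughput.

Allowing fractional choices, the relaxed optimum would be about 46.0, but servers are indivisible.
node-H + node-G + node-A: power draw 7 + 9 + 11 = 27 ≤ 30, throughput 12 + 14 + 17 = 43.
node-G + node-C + node-D + node-A: power draw 9 + 4 + 5 + 11 = 29 ≤ 30, throughput 14 + 4 + 3 + 17 = 38.
Best is node-H, node-G, and node-A with total throughput 43.

43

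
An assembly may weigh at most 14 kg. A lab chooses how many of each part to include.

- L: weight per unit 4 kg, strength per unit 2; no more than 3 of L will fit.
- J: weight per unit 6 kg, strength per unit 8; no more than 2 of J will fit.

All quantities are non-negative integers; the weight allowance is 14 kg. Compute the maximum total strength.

This is a bounded integer knapsack.
Take 2×J: weight 12 ≤ 14, strength 2·8 = 16.
J has the best ratio (8/6) and is taken to its limit of 2; remaining capacity is filled optimally with the others.

16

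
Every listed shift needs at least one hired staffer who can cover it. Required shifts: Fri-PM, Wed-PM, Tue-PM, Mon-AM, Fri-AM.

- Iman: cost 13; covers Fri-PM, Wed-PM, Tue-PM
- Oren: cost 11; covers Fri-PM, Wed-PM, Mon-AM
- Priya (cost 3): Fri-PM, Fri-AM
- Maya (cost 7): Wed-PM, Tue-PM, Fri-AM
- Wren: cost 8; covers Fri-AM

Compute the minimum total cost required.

Choose Oren and Maya: together they cover Fri-PM, Wed-PM, Tue-PM, Mon-AM, Fri-AM — every shift.
Total cost: 11 + 7 = 18.

18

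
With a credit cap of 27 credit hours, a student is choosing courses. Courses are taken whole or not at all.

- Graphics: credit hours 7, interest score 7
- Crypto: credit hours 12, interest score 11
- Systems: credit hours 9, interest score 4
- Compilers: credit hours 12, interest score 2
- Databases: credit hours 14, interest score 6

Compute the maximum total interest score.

Allowing fractional choices, the relaxed optimum would be about 21.6, but courses are indivisible.
Crypto + Databases: credit hours 12 + 14 = 26 ≤ 27, interest score 11 + 6 = 17.
Graphics + Crypto: credit hours 7 + 12 = 19 ≤ 27, interest score 7 + 11 = 18.
Best is Graphics and Crypto with total interest score 18.

18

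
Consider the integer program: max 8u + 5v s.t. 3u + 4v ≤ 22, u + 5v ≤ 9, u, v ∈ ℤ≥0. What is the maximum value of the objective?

56

(u,v)=(7,0) is feasible, giving 56.
(u,v)=(6,0) is feasible, giving 48.
The best lattice point is (7,0), giving 56.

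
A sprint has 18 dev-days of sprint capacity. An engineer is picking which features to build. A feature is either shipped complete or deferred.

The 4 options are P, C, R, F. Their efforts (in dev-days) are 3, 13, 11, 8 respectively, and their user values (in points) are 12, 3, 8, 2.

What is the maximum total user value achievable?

20

Take P and R: effort 3 + 11 = 14 ≤ 18, user value 12 + 8 = 20.
No other feasible combination does better.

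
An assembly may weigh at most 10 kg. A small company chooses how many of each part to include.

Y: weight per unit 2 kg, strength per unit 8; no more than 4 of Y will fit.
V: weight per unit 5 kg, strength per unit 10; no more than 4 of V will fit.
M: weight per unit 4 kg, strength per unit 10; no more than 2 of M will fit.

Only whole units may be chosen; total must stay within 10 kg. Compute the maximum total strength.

34

Take 3×Y and 1×M: weight 10 ≤ 10, strength 3·8 + 1·10 = 34.
No other integer combination yields more.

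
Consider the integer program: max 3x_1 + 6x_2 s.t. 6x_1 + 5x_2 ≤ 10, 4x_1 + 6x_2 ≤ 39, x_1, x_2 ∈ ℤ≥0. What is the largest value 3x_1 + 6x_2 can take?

(x_1,x_2)=(0,2): 6·0+5·2=10≤10, 4·0+6·2=12≤39, objective 12.
(x_1,x_2)=(0,1): 6·0+5·1=5≤10, 4·0+6·1=6≤39, objective 6.
The best lattice point is (0,2), giving 12.

12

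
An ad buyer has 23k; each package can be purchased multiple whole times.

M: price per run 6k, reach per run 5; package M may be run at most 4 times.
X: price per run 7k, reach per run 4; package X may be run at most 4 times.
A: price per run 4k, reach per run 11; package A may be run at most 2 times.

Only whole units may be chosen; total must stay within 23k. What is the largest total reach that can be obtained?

32

1×M, 1×X, and 2×A: price 21 ≤ 23, reach 1·5 + 1·4 + 2·11 = 31.
2×M and 2×A: price 20 ≤ 23, reach 2·5 + 2·11 = 32.
Best is 32.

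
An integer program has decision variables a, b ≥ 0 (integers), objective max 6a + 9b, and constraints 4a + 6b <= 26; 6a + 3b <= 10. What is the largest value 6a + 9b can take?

Relaxing integrality, the LP optimum is 30.00 at (a,b) = (0, 3.33), which is not an integer point.
(a,b)=(0,3) is feasible, giving 27.
(a,b)=(0,2) is feasible, giving 18.
Maximum is 27 at (a,b)=(0,3).

27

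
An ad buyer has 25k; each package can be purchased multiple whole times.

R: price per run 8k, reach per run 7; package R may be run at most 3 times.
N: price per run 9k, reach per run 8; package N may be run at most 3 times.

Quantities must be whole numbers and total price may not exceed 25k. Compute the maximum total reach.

This is a bounded integer knapsack.
2×R and 1×N: price 25 ≤ 25, reach 2·7 + 1·8 = 22.
3×R: price 24 ≤ 25, reach 3·7 = 21.
Best is 22.

22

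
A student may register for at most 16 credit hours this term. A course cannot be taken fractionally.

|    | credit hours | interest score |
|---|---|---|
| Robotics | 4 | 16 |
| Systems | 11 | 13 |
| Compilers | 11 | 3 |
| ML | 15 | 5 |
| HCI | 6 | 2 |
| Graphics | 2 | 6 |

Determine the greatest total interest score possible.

29

This is a 0-1 knapsack instance.
Allowing fractional choices, the relaxed optimum would be about 33.8, but courses are indivisible.
Robotics + HCI + Graphics: credit hours 4 + 6 + 2 = 12 ≤ 16, interest score 16 + 2 + 6 = 24.
Robotics + Systems: credit hours 4 + 11 = 15 ≤ 16, interest score 16 + 13 = 29.
Robotics + Graphics: credit hours 4 + 2 = 6 ≤ 16, interest score 16 + 6 = 22.
Best is Robotics and Systems with total interest score 29.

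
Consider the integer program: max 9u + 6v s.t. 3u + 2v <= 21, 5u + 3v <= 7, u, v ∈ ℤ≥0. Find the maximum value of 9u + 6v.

12

(u,v)=(0,2) is feasible, giving 12.
(u,v)=(0,1) is feasible, giving 6.
No feasible integer point exceeds 12.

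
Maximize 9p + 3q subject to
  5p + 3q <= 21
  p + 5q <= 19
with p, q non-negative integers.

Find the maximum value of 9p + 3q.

36

The continuous relaxation peaks at (4.2, 0) with value 37.80; rounding to a feasible lattice point costs some objective.
(p,q)=(4,0): 5·4+3·0=20≤21, 1·4+5·0=4≤19, objective 36.
(p,q)=(3,1): 5·3+3·1=18≤21, 1·3+5·1=8≤19, objective 30.
(p,q)=(3,0): 5·3+3·0=15≤21, 1·3+5·0=3≤19, objective 27.
No feasible integer point exceeds 36.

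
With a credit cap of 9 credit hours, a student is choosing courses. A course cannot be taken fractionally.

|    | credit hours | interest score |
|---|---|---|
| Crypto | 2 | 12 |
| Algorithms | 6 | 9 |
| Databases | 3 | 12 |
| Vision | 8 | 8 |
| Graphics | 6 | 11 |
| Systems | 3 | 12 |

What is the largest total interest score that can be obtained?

Take Crypto, Databases, and Systems: credit hours 2 + 3 + 3 = 8 ≤ 9, interest score 12 + 12 + 12 = 36.
No other feasible combination does better.

36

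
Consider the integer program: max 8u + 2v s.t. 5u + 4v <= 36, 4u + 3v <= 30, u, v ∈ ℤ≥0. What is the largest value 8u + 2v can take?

56

(u,v)=(7,0) is feasible, giving 56.
(u,v)=(6,1) is feasible, giving 50.
(u,v)=(6,0) is feasible, giving 48.
The best lattice point is (7,0), giving 56.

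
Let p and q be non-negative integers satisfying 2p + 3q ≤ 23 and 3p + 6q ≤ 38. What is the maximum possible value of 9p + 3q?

(p,q)=(11,0): 2·11+3·0=22≤23, 3·11+6·0=33≤38, objective 99.
(p,q)=(10,1): 2·10+3·1=23≤23, 3·10+6·1=36≤38, objective 93.
Maximum is 99 at (p,q)=(11,0).

99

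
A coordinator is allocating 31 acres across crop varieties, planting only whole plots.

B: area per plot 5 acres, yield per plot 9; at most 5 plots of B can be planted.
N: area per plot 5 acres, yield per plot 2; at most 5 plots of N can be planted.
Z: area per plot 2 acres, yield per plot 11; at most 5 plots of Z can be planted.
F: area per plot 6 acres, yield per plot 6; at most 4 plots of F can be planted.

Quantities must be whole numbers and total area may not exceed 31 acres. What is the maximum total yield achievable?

3×B, 5×Z, and 1×F: area 31 ≤ 31, yield 3·9 + 5·11 + 1·6 = 88.
4×B and 5×Z: area 30 ≤ 31, yield 4·9 + 5·11 = 91.
Best is 91.

91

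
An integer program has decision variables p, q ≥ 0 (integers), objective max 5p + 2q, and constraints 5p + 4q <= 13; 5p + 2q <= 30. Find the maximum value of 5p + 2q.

10

(p,q)=(2,0) is feasible, giving 10.
(p,q)=(1,1) is feasible, giving 7.
The best lattice point is (2,0), giving 10.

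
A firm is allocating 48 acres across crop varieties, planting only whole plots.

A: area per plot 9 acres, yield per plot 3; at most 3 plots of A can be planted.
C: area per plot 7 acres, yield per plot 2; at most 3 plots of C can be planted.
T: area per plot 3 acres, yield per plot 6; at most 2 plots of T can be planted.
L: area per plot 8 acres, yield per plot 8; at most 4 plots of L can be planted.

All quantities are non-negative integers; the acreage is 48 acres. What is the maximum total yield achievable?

47

This is a bounded integer knapsack.
T has the best ratio (6/3); taking only T gives at most 2×6 = 12 (stopped by the supply cap of 2).
Mixing does better — 1×A, 2×T, and 4×L: area 47 ≤ 48, yield 1·3 + 2·6 + 4·8 = 47.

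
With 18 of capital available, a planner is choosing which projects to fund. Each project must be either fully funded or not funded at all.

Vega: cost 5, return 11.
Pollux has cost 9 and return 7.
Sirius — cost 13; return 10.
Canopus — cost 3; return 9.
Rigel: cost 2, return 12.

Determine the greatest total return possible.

32

Take Vega, Canopus, and Rigel: cost 5 + 3 + 2 = 10 ≤ 18, return 11 + 9 + 12 = 32.
No other feasible combination does better.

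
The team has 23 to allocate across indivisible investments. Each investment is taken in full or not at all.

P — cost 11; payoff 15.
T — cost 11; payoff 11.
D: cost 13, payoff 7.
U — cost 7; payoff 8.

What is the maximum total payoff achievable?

P + U: cost 11 + 7 = 18 ≤ 23, payoff 15 + 8 = 23.
P + T: cost 11 + 11 = 22 ≤ 23, payoff 15 + 11 = 26.
Best is P and T with total payoff 26.

26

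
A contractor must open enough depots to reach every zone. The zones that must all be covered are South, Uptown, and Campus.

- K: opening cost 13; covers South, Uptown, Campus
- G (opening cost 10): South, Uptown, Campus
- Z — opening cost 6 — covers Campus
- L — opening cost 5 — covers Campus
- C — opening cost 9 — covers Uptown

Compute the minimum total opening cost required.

This is an integer covering problem.
G alone covers South, Uptown, Campus — every zone.
Total opening cost: 10.
No cover costs less than 10.

10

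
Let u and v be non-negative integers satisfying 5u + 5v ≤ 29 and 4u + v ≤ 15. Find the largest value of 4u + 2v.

(u,v)=(3,2): 5·3+5·2=25≤29, 4·3+1·2=14≤15, objective 16.
(u,v)=(3,1): 5·3+5·1=20≤29, 4·3+1·1=13≤15, objective 14.
(u,v)=(2,3): 5·2+5·3=25≤29, 4·2+1·3=11≤15, objective 14.
The best lattice point is (3,2), giving 16.

16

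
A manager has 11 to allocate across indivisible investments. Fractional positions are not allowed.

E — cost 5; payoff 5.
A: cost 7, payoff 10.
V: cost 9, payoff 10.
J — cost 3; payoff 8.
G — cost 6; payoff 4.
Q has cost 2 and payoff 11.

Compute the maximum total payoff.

A + Q: cost 7 + 2 = 9 ≤ 11, payoff 10 + 11 = 21.
J + G + Q: cost 3 + 6 + 2 = 11 ≤ 11, payoff 8 + 4 + 11 = 23.
E + J + Q: cost 5 + 3 + 2 = 10 ≤ 11, payoff 5 + 8 + 11 = 24.
Best is E, J, and Q with total payoff 24.

24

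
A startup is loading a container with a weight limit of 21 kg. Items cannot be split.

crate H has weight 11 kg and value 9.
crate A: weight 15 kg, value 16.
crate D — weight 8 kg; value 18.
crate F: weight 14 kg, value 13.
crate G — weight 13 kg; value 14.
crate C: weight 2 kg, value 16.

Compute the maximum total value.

Allowing fractional choices, the relaxed optimum would be about 45.8, but items are indivisible.
crate D + crate C: weight 8 + 2 = 10 ≤ 21, value 18 + 16 = 34.
crate H + crate D + crate C: weight 11 + 8 + 2 = 21 ≤ 21, value 9 + 18 + 16 = 43.
Best is crate H, crate D, and crate C with total value 43.

43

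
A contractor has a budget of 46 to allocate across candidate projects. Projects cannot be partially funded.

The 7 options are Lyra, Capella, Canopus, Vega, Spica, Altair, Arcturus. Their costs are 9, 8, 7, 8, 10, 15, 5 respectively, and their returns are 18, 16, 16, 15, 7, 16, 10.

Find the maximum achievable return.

76

Take Lyra, Capella, Canopus, Altair, and Arcturus: cost 9 + 8 + 7 + 15 + 5 = 44 ≤ 46, return 18 + 16 + 16 + 16 + 10 = 76.
No other feasible combination does better.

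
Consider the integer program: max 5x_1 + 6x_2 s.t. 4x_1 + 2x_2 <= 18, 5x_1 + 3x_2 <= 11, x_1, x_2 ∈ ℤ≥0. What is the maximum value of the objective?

18

(x_1,x_2)=(0,3): 4·0+2·3=6≤18, 5·0+3·3=9≤11, objective 18.
(x_1,x_2)=(1,2): 4·1+2·2=8≤18, 5·1+3·2=11≤11, objective 17.
The best lattice point is (0,3), giving 18.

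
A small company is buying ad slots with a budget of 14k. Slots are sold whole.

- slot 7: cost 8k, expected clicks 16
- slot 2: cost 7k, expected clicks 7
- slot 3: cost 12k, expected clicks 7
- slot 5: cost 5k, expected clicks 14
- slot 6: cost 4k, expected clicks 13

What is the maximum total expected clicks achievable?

30

Take slot 7 and slot 5: cost 8 + 5 = 13 ≤ 14, expected clicks 16 + 14 = 30.
No other feasible combination does better.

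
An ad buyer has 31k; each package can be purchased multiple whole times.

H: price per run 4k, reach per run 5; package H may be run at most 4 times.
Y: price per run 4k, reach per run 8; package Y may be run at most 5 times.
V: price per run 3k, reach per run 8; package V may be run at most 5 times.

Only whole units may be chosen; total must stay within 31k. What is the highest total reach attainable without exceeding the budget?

72

This is a bounded integer knapsack.
1×H, 3×Y, and 5×V: price 31 ≤ 31, reach 1·5 + 3·8 + 5·8 = 69.
4×Y and 5×V: price 31 ≤ 31, reach 4·8 + 5·8 = 72.
Best is 72.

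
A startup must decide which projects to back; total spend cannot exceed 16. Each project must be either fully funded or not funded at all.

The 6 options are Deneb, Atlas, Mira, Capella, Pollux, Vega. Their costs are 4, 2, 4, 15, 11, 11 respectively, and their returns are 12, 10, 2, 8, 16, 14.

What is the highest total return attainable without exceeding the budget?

This is a 0-1 knapsack instance.
Take Deneb and Pollux: cost 4 + 11 = 15 ≤ 16, return 12 + 16 = 28.
No other feasible combination does better.

28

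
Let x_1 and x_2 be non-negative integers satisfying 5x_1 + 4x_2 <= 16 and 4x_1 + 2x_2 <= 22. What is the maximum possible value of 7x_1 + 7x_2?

28

(x_1,x_2)=(0,4): 5·0+4·4=16≤16, 4·0+2·4=8≤22, objective 28.
(x_1,x_2)=(0,3): 5·0+4·3=12≤16, 4·0+2·3=6≤22, objective 21.
Maximum is 28 at (x_1,x_2)=(0,4).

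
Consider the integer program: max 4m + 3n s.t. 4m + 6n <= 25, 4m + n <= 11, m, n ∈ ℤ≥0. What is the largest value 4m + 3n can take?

14

(m,n)=(2,2) is feasible, giving 14.
(m,n)=(1,3) is feasible, giving 13.
(m,n)=(2,1) is feasible, giving 11.
The best lattice point is (2,2), giving 14.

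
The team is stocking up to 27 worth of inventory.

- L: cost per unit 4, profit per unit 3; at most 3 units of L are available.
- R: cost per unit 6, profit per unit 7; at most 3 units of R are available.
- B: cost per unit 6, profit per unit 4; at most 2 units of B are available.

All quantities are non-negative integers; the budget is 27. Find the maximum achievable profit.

27

R has the best ratio (7/6); taking only R gives at most 3×7 = 21 (stopped by the supply cap of 3).
Mixing does better — 2×L and 3×R: cost 26 ≤ 27, profit 2·3 + 3·7 = 27.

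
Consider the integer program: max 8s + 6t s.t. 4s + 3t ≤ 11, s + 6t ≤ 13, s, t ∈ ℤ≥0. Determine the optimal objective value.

22

(s,t)=(2,1): 4·2+3·1=11≤11, 1·2+6·1=8≤13, objective 22.
(s,t)=(1,2): 4·1+3·2=10≤11, 1·1+6·2=13≤13, objective 20.
Maximum is 22 at (s,t)=(2,1).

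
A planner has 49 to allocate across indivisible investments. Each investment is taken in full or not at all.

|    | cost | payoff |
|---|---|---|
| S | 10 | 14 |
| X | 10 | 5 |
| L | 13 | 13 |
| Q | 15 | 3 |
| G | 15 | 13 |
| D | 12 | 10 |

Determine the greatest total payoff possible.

Allowing fractional choices, the relaxed optimum would be about 49.2, but investments are indivisible.
S + X + G + D: cost 10 + 10 + 15 + 12 = 47 ≤ 49, payoff 14 + 5 + 13 + 10 = 42.
S + X + L + D: cost 10 + 10 + 13 + 12 = 45 ≤ 49, payoff 14 + 5 + 13 + 10 = 42.
S + X + L + G: cost 10 + 10 + 13 + 15 = 48 ≤ 49, payoff 14 + 5 + 13 + 13 = 45.
Best is S, X, L, and G with total payoff 45.

45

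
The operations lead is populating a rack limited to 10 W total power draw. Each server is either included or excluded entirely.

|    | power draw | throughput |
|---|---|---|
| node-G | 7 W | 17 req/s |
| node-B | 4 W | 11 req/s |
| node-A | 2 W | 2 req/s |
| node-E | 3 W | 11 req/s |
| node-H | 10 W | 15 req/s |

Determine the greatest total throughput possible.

28

node-B + node-E: power draw 4 + 3 = 7 ≤ 10, throughput 11 + 11 = 22.
node-B + node-A + node-E: power draw 4 + 2 + 3 = 9 ≤ 10, throughput 11 + 2 + 11 = 24.
node-G + node-E: power draw 7 + 3 = 10 ≤ 10, throughput 17 + 11 = 28.
Best is node-G and node-E with total throughput 28.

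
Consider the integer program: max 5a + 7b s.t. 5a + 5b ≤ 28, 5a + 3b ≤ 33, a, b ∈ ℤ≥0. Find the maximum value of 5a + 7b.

Relaxing integrality, the LP optimum is 39.20 at (a,b) = (0, 5.6), which is not an integer point.
(a,b)=(0,5): 5·0+5·5=25≤28, 5·0+3·5=15≤33, objective 35.
(a,b)=(1,4): 5·1+5·4=25≤28, 5·1+3·4=17≤33, objective 33.
(a,b)=(0,4): 5·0+5·4=20≤28, 5·0+3·4=12≤33, objective 28.
No feasible integer point exceeds 35.

35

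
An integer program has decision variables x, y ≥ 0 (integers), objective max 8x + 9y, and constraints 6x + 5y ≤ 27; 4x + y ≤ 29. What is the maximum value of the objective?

45

Relaxing integrality, the LP optimum is 48.60 at (x,y) = (0, 5.4), which is not an integer point.
(x,y)=(0,5): 6·0+5·5=25≤27, 4·0+1·5=5≤29, objective 45.
(x,y)=(1,4): 6·1+5·4=26≤27, 4·1+1·4=8≤29, objective 44.
(x,y)=(0,4): 6·0+5·4=20≤27, 4·0+1·4=4≤29, objective 36.
The best lattice point is (0,5), giving 45.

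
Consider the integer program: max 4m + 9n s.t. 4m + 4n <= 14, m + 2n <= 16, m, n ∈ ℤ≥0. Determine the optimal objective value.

27

(m,n)=(0,3): 4·0+4·3=12≤14, 1·0+2·3=6≤16, objective 27.
(m,n)=(1,2): 4·1+4·2=12≤14, 1·1+2·2=5≤16, objective 22.
The best lattice point is (0,3), giving 27.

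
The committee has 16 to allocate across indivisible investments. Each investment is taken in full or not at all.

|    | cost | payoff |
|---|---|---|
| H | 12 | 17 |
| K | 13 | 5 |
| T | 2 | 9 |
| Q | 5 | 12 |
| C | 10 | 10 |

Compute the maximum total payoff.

Allowing fractional choices, the relaxed optimum would be about 33.8, but investments are indivisible.
Q + C: cost 5 + 10 = 15 ≤ 16, payoff 12 + 10 = 22.
T + Q: cost 2 + 5 = 7 ≤ 16, payoff 9 + 12 = 21.
H + T: cost 12 + 2 = 14 ≤ 16, payoff 17 + 9 = 26.
Best is H and T with total payoff 26.

26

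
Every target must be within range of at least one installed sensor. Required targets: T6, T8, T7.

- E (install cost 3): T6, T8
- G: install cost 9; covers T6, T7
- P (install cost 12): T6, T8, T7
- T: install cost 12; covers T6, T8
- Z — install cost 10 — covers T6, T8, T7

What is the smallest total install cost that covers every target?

The greedy cost-per-new-target heuristic would pick E and G for 12, but a cheaper cover exists.
Z alone covers T6, T8, T7 — every target.
Total install cost: 10.
No cover costs less than 10.

10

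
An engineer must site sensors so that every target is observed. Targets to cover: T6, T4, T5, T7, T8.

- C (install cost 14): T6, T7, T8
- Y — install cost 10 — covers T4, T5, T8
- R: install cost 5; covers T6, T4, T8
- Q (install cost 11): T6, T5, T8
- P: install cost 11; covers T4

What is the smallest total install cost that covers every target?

24

The greedy cost-per-new-target heuristic would pick R, Y, and C for 29, but a cheaper cover exists.
Choose C and Y: together they cover T6, T4, T5, T7, T8 — every target.
Total install cost: 14 + 10 = 24.
No cover costs less than 24.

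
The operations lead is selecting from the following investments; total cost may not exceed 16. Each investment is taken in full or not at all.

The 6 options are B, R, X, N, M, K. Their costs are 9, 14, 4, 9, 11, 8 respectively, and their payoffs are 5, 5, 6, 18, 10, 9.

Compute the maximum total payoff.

24

Take X and N: cost 4 + 9 = 13 ≤ 16, payoff 6 + 18 = 24.
No other feasible combination does better.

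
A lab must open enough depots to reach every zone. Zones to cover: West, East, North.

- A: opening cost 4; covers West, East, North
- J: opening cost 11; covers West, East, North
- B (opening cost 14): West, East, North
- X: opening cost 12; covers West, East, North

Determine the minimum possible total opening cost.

4

A alone covers West, East, North — every zone.
Total opening cost: 4.
No cover costs less than 4.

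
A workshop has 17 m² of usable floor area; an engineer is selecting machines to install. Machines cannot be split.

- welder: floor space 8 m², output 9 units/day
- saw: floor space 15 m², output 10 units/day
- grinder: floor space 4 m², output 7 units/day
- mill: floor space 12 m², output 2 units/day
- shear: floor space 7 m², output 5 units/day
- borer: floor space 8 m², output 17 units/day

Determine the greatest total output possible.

26

Allowing fractional choices, the relaxed optimum would be about 29.6, but machines are indivisible.
grinder + borer: floor space 4 + 8 = 12 ≤ 17, output 7 + 17 = 24.
welder + borer: floor space 8 + 8 = 16 ≤ 17, output 9 + 17 = 26.
Best is welder and borer with total output 26.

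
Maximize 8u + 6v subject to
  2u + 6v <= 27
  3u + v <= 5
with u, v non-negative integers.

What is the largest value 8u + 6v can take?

(u,v)=(0,4) is feasible, giving 24.
(u,v)=(0,3) is feasible, giving 18.
Maximum is 24 at (u,v)=(0,4).

24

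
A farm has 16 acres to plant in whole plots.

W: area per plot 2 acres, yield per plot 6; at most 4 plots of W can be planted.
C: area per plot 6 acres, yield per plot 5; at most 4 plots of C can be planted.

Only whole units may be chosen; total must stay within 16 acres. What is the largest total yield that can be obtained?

4×W and 1×C: area 14 ≤ 16, yield 4·6 + 1·5 = 29.
4×W: area 8 ≤ 16, yield 4·6 = 24.
Best is 29.

29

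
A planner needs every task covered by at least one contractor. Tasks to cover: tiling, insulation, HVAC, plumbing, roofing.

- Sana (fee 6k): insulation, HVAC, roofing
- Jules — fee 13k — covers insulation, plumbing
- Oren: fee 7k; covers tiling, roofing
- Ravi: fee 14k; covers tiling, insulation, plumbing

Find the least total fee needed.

20

The greedy cost-per-new-task heuristic would pick Sana, Oren, and Jules for 26, but a cheaper cover exists.
Choose Sana and Ravi: together they cover tiling, insulation, HVAC, plumbing, roofing — every task.
Total fee: 6 + 14 = 20.
No cover costs less than 20.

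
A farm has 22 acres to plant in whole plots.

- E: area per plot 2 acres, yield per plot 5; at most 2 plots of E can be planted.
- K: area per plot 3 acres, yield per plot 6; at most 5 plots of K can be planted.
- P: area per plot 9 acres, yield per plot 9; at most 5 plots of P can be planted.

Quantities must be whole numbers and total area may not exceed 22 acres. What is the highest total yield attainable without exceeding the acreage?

40

2×E, 3×K, and 1×P: area 22 ≤ 22, yield 2·5 + 3·6 + 1·9 = 37.
2×E and 5×K: area 19 ≤ 22, yield 2·5 + 5·6 = 40.
Best is 40.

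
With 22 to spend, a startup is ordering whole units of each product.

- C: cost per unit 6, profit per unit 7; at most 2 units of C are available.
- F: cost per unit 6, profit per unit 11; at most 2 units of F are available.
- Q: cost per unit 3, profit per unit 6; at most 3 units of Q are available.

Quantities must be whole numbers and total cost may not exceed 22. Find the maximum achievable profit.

1×C, 1×F, and 3×Q: cost 21 ≤ 22, profit 1·7 + 1·11 + 3·6 = 36.
2×F and 3×Q: cost 21 ≤ 22, profit 2·11 + 3·6 = 40.
Best is 40.

40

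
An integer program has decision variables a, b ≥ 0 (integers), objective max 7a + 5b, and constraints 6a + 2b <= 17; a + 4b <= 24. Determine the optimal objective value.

32

The continuous relaxation peaks at (0.909, 5.77) with value 35.23; rounding to a feasible lattice point costs some objective.
(a,b)=(1,5) is feasible, giving 32.
(a,b)=(0,6) is feasible, giving 30.
Maximum is 32 at (a,b)=(1,5).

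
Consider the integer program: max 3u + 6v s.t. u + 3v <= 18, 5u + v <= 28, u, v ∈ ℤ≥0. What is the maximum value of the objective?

39

Relaxing integrality, the LP optimum is 40.71 at (u,v) = (4.71, 4.43), which is not an integer point.
(u,v)=(3,5) is feasible, giving 39.
(u,v)=(4,4) is feasible, giving 36.
Maximum is 39 at (u,v)=(3,5).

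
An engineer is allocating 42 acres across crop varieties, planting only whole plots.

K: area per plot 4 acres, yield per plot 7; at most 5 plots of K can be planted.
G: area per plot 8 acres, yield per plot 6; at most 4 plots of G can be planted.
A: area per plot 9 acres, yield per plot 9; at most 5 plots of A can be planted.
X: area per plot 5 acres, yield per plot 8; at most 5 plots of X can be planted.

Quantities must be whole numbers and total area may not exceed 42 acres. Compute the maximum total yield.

68

This is a bounded integer knapsack.
K has the best ratio (7/4); taking only K gives at most 5×7 = 35 (stopped by the supply cap of 5).
Mixing does better — 4×K and 5×X: area 41 ≤ 42, yield 4·7 + 5·8 = 68.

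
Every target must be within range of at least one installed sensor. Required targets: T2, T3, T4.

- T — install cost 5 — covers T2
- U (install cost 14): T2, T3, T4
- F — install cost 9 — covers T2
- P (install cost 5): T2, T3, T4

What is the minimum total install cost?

P alone covers T2, T3, T4 — every target.
Total install cost: 5.
No cover costs less than 5.

5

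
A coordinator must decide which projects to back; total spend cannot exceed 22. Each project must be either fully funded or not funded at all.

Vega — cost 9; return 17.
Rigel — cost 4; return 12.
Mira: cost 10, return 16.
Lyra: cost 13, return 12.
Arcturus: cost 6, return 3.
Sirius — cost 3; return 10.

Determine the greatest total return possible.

43

Allowing fractional choices, the relaxed optimum would be about 48.6, but projects are indivisible.
Vega + Mira + Sirius: cost 9 + 10 + 3 = 22 ≤ 22, return 17 + 16 + 10 = 43.
Vega + Rigel + Sirius: cost 9 + 4 + 3 = 16 ≤ 22, return 17 + 12 + 10 = 39.
Vega + Rigel + Arcturus + Sirius: cost 9 + 4 + 6 + 3 = 22 ≤ 22, return 17 + 12 + 3 + 10 = 42.
Best is Vega, Mira, and Sirius with total return 43.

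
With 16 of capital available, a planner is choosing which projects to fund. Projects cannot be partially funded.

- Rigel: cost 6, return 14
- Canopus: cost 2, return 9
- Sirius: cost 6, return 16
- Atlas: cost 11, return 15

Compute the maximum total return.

Allowing fractional choices, the relaxed optimum would be about 41.7, but projects are indivisible.
Rigel + Canopus + Sirius: cost 6 + 2 + 6 = 14 ≤ 16, return 14 + 9 + 16 = 39.
Rigel + Sirius: cost 6 + 6 = 12 ≤ 16, return 14 + 16 = 30.
Best is Rigel, Canopus, and Sirius with total return 39.

39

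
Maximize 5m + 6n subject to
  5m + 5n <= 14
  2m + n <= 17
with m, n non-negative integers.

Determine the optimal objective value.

12

(m,n)=(0,2): 5·0+5·2=10≤14, 2·0+1·2=2≤17, objective 12.
(m,n)=(1,1): 5·1+5·1=10≤14, 2·1+1·1=3≤17, objective 11.
(m,n)=(0,1): 5·0+5·1=5≤14, 2·0+1·1=1≤17, objective 6.
The best lattice point is (0,2), giving 12.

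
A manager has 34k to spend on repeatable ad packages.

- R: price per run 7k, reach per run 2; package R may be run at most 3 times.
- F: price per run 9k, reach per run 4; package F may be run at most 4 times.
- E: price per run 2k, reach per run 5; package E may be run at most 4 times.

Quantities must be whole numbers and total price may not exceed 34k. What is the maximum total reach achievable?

30

1×R, 2×F, and 4×E: price 33 ≤ 34, reach 1·2 + 2·4 + 4·5 = 30.
2×F and 4×E: price 26 ≤ 34, reach 2·4 + 4·5 = 28.
Best is 30.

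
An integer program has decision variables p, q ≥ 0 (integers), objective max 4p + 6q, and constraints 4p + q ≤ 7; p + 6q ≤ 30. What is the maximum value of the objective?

(p,q)=(0,5): 4·0+1·5=5≤7, 1·0+6·5=30≤30, objective 30.
(p,q)=(0,4): 4·0+1·4=4≤7, 1·0+6·4=24≤30, objective 24.
(p,q)=(1,3): 4·1+1·3=7≤7, 1·1+6·3=19≤30, objective 22.
No feasible integer point exceeds 30.

30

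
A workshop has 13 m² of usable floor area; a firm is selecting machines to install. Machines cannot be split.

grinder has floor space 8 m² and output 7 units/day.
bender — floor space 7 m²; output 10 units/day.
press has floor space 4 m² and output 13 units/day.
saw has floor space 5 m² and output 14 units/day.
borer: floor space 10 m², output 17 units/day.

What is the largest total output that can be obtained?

Allowing fractional choices, the relaxed optimum would be about 33.8, but machines are indivisible.
bender + press: floor space 7 + 4 = 11 ≤ 13, output 10 + 13 = 23.
bender + saw: floor space 7 + 5 = 12 ≤ 13, output 10 + 14 = 24.
press + saw: floor space 4 + 5 = 9 ≤ 13, output 13 + 14 = 27.
Best is press and saw with total output 27.

27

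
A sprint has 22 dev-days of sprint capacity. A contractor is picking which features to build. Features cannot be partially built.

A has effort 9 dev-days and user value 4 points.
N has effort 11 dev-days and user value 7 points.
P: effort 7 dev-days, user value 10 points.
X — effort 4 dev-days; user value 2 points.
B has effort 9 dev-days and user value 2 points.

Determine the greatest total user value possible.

19

N + P + X: effort 11 + 7 + 4 = 22 ≤ 22, user value 7 + 10 + 2 = 19.
A + P + X: effort 9 + 7 + 4 = 20 ≤ 22, user value 4 + 10 + 2 = 16.
N + P: effort 11 + 7 = 18 ≤ 22, user value 7 + 10 = 17.
Best is N, P, and X with total user value 19.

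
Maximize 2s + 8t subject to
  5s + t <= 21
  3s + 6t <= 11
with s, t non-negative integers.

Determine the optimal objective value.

10

Relaxing integrality, the LP optimum is 14.67 at (s,t) = (0, 1.83), which is not an integer point.
(s,t)=(1,1): 5·1+1·1=6≤21, 3·1+6·1=9≤11, objective 10.
(s,t)=(0,1): 5·0+1·1=1≤21, 3·0+6·1=6≤11, objective 8.
The best lattice point is (1,1), giving 10.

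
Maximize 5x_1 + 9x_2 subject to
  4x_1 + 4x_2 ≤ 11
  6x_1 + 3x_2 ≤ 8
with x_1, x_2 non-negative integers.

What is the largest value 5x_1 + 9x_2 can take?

Relaxing integrality, the LP optimum is 24.00 at (x_1,x_2) = (0, 2.67), which is not an integer point.
(x_1,x_2)=(0,2): 4·0+4·2=8≤11, 6·0+3·2=6≤8, objective 18.
(x_1,x_2)=(0,1): 4·0+4·1=4≤11, 6·0+3·1=3≤8, objective 9.
The best lattice point is (0,2), giving 18.

18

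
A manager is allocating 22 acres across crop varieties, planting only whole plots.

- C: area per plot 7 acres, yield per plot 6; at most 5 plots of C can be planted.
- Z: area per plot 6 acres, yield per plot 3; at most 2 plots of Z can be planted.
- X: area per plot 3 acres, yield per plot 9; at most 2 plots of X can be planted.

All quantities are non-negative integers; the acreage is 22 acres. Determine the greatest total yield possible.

30

2×C and 2×X: area 20 ≤ 22, yield 2·6 + 2·9 = 30.
1×C, 1×Z, and 2×X: area 19 ≤ 22, yield 1·6 + 1·3 + 2·9 = 27.
Best is 30.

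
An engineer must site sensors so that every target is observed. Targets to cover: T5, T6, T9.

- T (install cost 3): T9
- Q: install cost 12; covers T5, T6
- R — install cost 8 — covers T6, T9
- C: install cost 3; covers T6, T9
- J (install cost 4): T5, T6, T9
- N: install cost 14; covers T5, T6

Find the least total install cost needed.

4

J alone covers T5, T6, T9 — every target.
Total install cost: 4.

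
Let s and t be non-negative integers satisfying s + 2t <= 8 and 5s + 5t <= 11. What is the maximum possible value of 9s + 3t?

18

(s,t)=(2,0) is feasible, giving 18.
(s,t)=(1,1) is feasible, giving 12.
No feasible integer point exceeds 18.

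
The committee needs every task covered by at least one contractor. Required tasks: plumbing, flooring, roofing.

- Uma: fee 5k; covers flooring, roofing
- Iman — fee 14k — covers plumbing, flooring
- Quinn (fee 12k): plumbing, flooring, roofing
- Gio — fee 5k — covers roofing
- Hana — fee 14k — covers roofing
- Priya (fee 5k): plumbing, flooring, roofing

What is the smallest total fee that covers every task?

This is an integer covering problem.
Priya alone covers plumbing, flooring, roofing — every task.
Total fee: 5.
No cover costs less than 5.

5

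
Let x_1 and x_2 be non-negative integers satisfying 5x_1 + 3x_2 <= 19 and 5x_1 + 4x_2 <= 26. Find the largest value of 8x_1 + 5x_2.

31

(x_1,x_2)=(2,3): 5·2+3·3=19≤19, 5·2+4·3=22≤26, objective 31.
(x_1,x_2)=(0,6): 5·0+3·6=18≤19, 5·0+4·6=24≤26, objective 30.
(x_1,x_2)=(1,4): 5·1+3·4=17≤19, 5·1+4·4=21≤26, objective 28.
(x_1,x_2)=(2,2): 5·2+3·2=16≤19, 5·2+4·2=18≤26, objective 26.
The best lattice point is (2,3), giving 31.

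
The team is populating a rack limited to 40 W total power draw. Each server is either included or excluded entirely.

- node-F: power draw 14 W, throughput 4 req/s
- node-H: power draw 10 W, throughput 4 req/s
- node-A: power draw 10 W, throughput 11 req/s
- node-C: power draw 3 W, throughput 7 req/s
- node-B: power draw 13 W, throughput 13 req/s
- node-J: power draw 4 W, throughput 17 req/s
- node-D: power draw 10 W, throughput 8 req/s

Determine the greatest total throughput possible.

This is a 0-1 knapsack instance.
node-H + node-A + node-C + node-B + node-J: power draw 10 + 10 + 3 + 13 + 4 = 40 ≤ 40, throughput 4 + 11 + 7 + 13 + 17 = 52.
node-A + node-C + node-B + node-J + node-D: power draw 10 + 3 + 13 + 4 + 10 = 40 ≤ 40, throughput 11 + 7 + 13 + 17 + 8 = 56.
Best is node-A, node-C, node-B, node-J, and node-D with total throughput 56.

56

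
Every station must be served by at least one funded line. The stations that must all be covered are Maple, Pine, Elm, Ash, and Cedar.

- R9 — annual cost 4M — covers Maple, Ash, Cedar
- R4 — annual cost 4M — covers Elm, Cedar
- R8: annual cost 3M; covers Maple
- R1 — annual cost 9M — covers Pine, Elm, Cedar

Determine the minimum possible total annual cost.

13

The greedy cost-per-new-station heuristic would pick R9, R4, and R1 for 17, but a cheaper cover exists.
Choose R9 and R1: together they cover Maple, Pine, Elm, Ash, Cedar — every station.
Total annual cost: 4 + 9 = 13.
No cover costs less than 13.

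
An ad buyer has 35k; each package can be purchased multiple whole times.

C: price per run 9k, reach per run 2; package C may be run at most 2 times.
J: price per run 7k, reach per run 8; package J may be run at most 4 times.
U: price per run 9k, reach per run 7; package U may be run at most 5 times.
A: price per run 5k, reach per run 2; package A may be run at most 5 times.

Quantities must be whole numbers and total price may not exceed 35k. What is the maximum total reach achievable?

3×J, 1×U, and 1×A: price 35 ≤ 35, reach 3·8 + 1·7 + 1·2 = 33.
4×J and 1×A: price 33 ≤ 35, reach 4·8 + 1·2 = 34.
Best is 34.

34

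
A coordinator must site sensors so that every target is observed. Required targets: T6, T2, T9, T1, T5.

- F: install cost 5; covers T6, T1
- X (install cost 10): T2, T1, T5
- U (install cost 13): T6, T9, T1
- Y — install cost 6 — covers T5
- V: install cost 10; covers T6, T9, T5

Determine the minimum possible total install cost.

The greedy cost-per-new-target heuristic would pick F, X, and V for 25, but a cheaper cover exists.
Choose X and V: together they cover T6, T2, T9, T1, T5 — every target.
Total install cost: 10 + 10 = 20.
No cover costs less than 20.

20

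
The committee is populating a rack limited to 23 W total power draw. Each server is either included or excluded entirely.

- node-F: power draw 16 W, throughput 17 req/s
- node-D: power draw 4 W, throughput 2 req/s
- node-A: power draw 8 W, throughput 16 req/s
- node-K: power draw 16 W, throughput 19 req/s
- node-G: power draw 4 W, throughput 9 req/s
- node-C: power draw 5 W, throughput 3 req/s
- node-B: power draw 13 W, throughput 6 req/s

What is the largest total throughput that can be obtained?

Allowing fractional choices, the relaxed optimum would be about 38.1, but servers are indivisible.
node-D + node-A + node-G + node-C: power draw 4 + 8 + 4 + 5 = 21 ≤ 23, throughput 2 + 16 + 9 + 3 = 30.
node-A + node-G + node-C: power draw 8 + 4 + 5 = 17 ≤ 23, throughput 16 + 9 + 3 = 28.
node-K + node-G: power draw 16 + 4 = 20 ≤ 23, throughput 19 + 9 = 28.
Best is node-D, node-A, node-G, and node-C with total throughput 30.

30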